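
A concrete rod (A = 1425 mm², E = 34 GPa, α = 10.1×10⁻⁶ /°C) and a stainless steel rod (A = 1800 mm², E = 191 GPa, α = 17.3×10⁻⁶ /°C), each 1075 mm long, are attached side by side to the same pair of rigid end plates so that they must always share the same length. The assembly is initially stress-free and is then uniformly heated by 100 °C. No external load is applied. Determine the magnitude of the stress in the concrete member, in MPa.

Equilibrium of a rigid end plate with no external load gives equal and opposite internal forces ±P in the two members. Since α_{stainless steel} > α_{concrete}, heating drives the stainless steel into compression and the concrete into tension.
Equating the net (thermal + elastic) strains gives |α₁ − α₂|·ΔT = P·[1/(A₁E₁) + 1/(A₂E₂)].
|α₁ − α₂|·ΔT = 7.2×10⁻⁶ × 100 = 0.00072.
1/(A₁E₁) + 1/(A₂E₂) = 1/(1425×34×10³) + 1/(1800×191×10³) = 2.355×10⁻⁸ N⁻¹.
P = 0.00072 / 2.355×10⁻⁸ = 30580 N = 30.58 kN.
σ_{concrete} = P/A₁ = 30580/1425 = 21.46 MPa, tensile.

σ ≈ 21.5 MPa (tensile)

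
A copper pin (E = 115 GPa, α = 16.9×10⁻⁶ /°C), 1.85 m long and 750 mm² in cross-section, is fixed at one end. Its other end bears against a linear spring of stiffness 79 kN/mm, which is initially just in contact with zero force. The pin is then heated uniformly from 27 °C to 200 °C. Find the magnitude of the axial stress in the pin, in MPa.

The unrestrained thermal change is αΔT L = 16.9×10⁻⁶ × 173 × 1850 = 5.409 mm.
With a force P in the spring, the elastic change of the pin is PL/(AE) and that of the spring is P/k; compatibility requires their sum to equal δ_free.
So P = δ_free / [L/(AE) + 1/k] = 5.409 / [ 1850/(750×115×10³) + 1/(79×10³) ].
P = 5.409 / 3.411×10⁻⁵ = 158600 N.
σ = P/A = 158600/750 = 211.4 MPa.

σ ≈ 211 MPa (compressive)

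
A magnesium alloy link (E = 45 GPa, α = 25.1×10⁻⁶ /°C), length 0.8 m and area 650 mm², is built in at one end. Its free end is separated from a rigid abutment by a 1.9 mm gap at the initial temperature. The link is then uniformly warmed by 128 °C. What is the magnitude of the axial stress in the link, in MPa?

Unrestrained expansion: δ_free = αΔT L = 25.1×10⁻⁶ × 128 × 800 = 2.57 mm.
The gap closes (δ_free > 1.9 mm) and the wall then resists a further 2.57 − 1.9 = 0.6702 mm of expansion.
That suppressed elongation corresponds to σ = E·Δ/L = 45×10³ × 0.6702/800 = 37.7 MPa.

σ ≈ 37.7 MPa (compressive)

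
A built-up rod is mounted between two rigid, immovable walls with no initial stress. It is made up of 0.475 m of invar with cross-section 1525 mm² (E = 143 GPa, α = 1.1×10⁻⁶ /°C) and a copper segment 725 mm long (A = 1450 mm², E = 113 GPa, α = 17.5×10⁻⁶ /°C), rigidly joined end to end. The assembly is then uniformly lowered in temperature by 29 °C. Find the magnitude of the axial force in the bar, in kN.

Free thermal contraction of the whole bar: Σ αᵢΔT Lᵢ = 1.1×10⁻⁶×29×475 + 17.5×10⁻⁶×29×725 = 0.3831 mm.
Since the ends are fixed, an axial force P builds up, equal in every segment, with P · Σ Lᵢ/(AᵢEᵢ) = δ_free.
The series flexibility is Σ Lᵢ/(AᵢEᵢ) = 475/(1525×143×10³) + 725/(1450×113×10³) = 6.603×10⁻⁶ mm/N.
So P = 0.3831 / 6.603×10⁻⁶ = 58.02 kN, tensile.

P ≈ 58 kN (tensile)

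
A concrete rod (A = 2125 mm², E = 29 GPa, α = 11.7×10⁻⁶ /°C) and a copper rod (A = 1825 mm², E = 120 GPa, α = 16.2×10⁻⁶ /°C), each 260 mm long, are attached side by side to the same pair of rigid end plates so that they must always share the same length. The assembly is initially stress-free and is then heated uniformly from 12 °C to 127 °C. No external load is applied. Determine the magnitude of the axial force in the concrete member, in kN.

Equilibrium of a rigid end plate with no external load gives equal and opposite internal forces ±P in the two members. Since α_{copper} > α_{concrete}, heating drives the copper into compression and the concrete into tension.
Compatibility of the two members (thermal + elastic change equal): (α₁ − α₂)ΔT = P·[1/(A₁E₁) + 1/(A₂E₂)].
|α₁ − α₂|·ΔT = 4.5×10⁻⁶ × 115 = 0.0005175.
1/(A₁E₁) + 1/(A₂E₂) = 1/(2125×29×10³) + 1/(1825×120×10³) = 2.079×10⁻⁸ N⁻¹.
So P = 0.0005175 / 2.079×10⁻⁸ = 24.89 kN.

P ≈ 24.9 kN (tensile in the concrete)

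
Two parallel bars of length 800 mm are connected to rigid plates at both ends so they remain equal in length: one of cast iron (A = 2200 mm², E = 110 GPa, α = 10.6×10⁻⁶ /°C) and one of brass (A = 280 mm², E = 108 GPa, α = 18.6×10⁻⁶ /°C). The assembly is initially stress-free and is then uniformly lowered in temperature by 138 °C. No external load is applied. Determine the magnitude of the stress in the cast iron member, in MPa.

σ ≈ 13.5 MPa (compressive)

Equilibrium of a rigid end plate with no external load gives equal and opposite internal forces ±P in the two members. Since α_{brass} > α_{cast iron}, cooling drives the brass into tension and the cast iron into compression.
Equating the net (thermal + elastic) strains gives |α₁ − α₂|·ΔT = P·[1/(A₁E₁) + 1/(A₂E₂)].
|α₁ − α₂|·ΔT = 8×10⁻⁶ × 138 = 0.001104.
1/(A₁E₁) + 1/(A₂E₂) = 1/(2200×110×10³) + 1/(280×108×10³) = 3.72×10⁻⁸ N⁻¹.
So P = 0.001104 / 3.72×10⁻⁸ = 29.68 kN.
σ_{cast iron} = P/A₁ = 29680/2200 = 13.49 MPa, compressive.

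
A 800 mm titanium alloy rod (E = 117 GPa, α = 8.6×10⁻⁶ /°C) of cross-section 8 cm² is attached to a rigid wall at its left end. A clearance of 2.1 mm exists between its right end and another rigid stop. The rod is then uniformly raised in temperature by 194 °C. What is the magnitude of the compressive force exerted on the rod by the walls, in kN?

P ≈ 0 kN

If the wall were absent the rod would grow by αΔT L = 8.6×10⁻⁶ × 194 × 800 = 1.335 mm.
Since δ_free = 1.33 mm is less than the 2.1 mm gap, the rod never touches the wall. No axial force develops.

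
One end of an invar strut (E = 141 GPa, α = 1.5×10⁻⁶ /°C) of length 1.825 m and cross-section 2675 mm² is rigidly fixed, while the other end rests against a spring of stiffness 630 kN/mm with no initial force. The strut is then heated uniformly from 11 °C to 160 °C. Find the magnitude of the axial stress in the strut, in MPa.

σ ≈ 23.7 MPa (compressive)

Free thermal expansion: δ_free = αΔT L = 1.5×10⁻⁶ × 149 × 1825 = 0.4079 mm.
With a force P in the spring, the elastic change of the strut is PL/(AE) and that of the spring is P/k; compatibility requires their sum to equal δ_free.
So P = δ_free / [L/(AE) + 1/k] = 0.4079 / [ 1825/(2675×141×10³) + 1/(630×10³) ].
P = 0.4079 / 6.426×10⁻⁶ = 63480 N.
σ = P/A = 63480/2675 = 23.73 MPa.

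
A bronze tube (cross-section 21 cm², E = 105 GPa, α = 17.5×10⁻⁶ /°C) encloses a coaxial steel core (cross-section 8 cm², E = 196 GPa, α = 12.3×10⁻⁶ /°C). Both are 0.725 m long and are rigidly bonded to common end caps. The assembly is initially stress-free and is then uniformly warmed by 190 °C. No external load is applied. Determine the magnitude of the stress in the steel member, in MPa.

σ ≈ 113 MPa (tensile)

Both members must finish at the same length. With the larger α, the bronze tends to over-expand; the plates restrain it, putting the bronze in compression and the steel in tension. With no external load the two internal forces are equal and opposite, magnitude P.
Setting the final lengths equal and cancelling L: (α₁ − α₂)ΔT = P/(A₁E₁) + P/(A₂E₂).
|α₁ − α₂|·ΔT = 5.2×10⁻⁶ × 190 = 0.000988.
1/(A₁E₁) + 1/(A₂E₂) = 1/(2100×105×10³) + 1/(800×196×10³) = 1.091×10⁻⁸ N⁻¹.
P = 0.000988 / 1.091×10⁻⁸ = 90540 N = 90.54 kN.
σ_{steel} = P/A₂ = 90540/800 = 113.2 MPa, tensile.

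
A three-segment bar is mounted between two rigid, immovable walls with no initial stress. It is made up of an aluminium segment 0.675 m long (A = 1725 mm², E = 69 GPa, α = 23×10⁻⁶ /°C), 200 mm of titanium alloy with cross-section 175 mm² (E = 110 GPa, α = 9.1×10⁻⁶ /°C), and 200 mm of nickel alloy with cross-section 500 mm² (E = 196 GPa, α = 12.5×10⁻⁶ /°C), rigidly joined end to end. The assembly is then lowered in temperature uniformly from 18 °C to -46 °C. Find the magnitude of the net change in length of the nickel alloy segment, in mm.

|ΔL| ≈ 0.0168 mm

Free thermal contraction of the whole bar: Σ αᵢΔT Lᵢ = 23×10⁻⁶×64×675 + 9.1×10⁻⁶×64×200 + 12.5×10⁻⁶×64×200 = 1.27 mm.
The walls prevent any net length change, so an axial force P (same in every segment) develops. Compatibility: P · Σ Lᵢ/(AᵢEᵢ) = δ_free.
Σ Lᵢ/(AᵢEᵢ) = 675/(1725×69×10³) + 200/(175×110×10³) + 200/(500×196×10³) = 1.81×10⁻⁵ mm/N.
P = 1.27 / 1.81×10⁻⁵ = 70160 N = 70.16 kN, tensile.
For the nickel alloy segment, free thermal change = 12.5×10⁻⁶×64×200 = 0.16 mm and elastic change from P = 70160×200/(500×196×10³) = 0.1432 mm; these oppose, so the net change is 0.0168 mm (segment shortens).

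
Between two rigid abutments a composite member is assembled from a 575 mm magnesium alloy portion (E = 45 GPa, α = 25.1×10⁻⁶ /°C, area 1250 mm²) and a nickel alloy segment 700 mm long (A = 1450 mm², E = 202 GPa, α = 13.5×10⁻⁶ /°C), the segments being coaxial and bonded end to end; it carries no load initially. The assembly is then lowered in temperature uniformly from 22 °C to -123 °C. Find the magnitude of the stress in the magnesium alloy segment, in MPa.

σ ≈ 220 MPa (tensile)

Free thermal contraction of the whole bar: Σ αᵢΔT Lᵢ = 25.1×10⁻⁶×145×575 + 13.5×10⁻⁶×145×700 = 3.463 mm.
The walls prevent any net length change, so an axial force P (same in every segment) develops. Compatibility: P · Σ Lᵢ/(AᵢEᵢ) = δ_free.
The series flexibility is Σ Lᵢ/(AᵢEᵢ) = 575/(1250×45×10³) + 700/(1450×202×10³) = 1.261×10⁻⁵ mm/N.
P = 3.463 / 1.261×10⁻⁵ = 274600 N = 274.6 kN, tensile.
σ_{magnesium alloy} = P / A = 274600 / 1250 = 219.7 MPa.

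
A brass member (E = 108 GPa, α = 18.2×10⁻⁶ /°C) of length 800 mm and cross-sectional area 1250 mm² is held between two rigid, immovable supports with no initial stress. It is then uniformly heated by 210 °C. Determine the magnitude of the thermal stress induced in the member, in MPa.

With length fixed, the mechanical strain must cancel the thermal strain αΔT = 18.2×10⁻⁶ × 210 = 3822×10⁻⁶.
The stress required to suppress this strain is σ = Eε = 108×10³ × 3822×10⁻⁶ = 412.8 MPa, compressive since the member is trying to expand.

σ ≈ 413 MPa (compressive)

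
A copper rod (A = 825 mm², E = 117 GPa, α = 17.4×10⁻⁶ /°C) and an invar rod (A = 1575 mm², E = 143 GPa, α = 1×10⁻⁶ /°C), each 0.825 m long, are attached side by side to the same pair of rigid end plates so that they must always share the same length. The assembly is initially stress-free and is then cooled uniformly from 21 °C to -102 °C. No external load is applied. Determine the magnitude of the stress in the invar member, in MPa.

Both members must finish at the same length. With the larger α, the copper tends to over-contract; the plates restrain it, putting the copper in tension and the invar in compression. With no external load the two internal forces are equal and opposite, magnitude P.
Equating the net (thermal + elastic) strains gives |α₁ − α₂|·ΔT = P·[1/(A₁E₁) + 1/(A₂E₂)].
|α₁ − α₂|·ΔT = 16.4×10⁻⁶ × 123 = 0.002017.
1/(A₁E₁) + 1/(A₂E₂) = 1/(825×117×10³) + 1/(1575×143×10³) = 1.48×10⁻⁸ N⁻¹.
So P = 0.002017 / 1.48×10⁻⁸ = 136.3 kN.
σ_{invar} = P/A₂ = 136300/1575 = 86.54 MPa, compressive.

σ ≈ 86.5 MPa (compressive)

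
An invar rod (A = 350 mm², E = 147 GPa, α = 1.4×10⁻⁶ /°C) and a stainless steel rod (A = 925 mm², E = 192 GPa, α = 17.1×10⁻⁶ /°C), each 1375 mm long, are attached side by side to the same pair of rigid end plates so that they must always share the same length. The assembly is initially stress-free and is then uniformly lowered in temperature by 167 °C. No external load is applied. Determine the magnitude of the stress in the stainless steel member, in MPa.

σ ≈ 113 MPa (tensile)

Equilibrium of a rigid end plate with no external load gives equal and opposite internal forces ±P in the two members. Since α_{stainless steel} > α_{invar}, cooling drives the stainless steel into tension and the invar into compression.
Compatibility of the two members (thermal + elastic change equal): (α₁ − α₂)ΔT = P·[1/(A₁E₁) + 1/(A₂E₂)].
|α₁ − α₂|·ΔT = 15.7×10⁻⁶ × 167 = 0.002622.
1/(A₁E₁) + 1/(A₂E₂) = 1/(350×147×10³) + 1/(925×192×10³) = 2.507×10⁻⁸ N⁻¹.
So P = 0.002622 / 2.507×10⁻⁸ = 104.6 kN.
σ_{stainless steel} = P/A₂ = 104600/925 = 113.1 MPa, tensile.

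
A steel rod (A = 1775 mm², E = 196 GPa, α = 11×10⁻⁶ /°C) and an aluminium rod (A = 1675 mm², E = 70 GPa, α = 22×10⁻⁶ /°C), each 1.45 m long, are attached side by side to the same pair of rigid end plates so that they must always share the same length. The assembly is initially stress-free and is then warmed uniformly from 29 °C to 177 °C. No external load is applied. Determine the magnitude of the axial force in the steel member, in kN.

Equilibrium of a rigid end plate with no external load gives equal and opposite internal forces ±P in the two members. Since α_{aluminium} > α_{steel}, heating drives the aluminium into compression and the steel into tension.
Setting the final lengths equal and cancelling L: (α₁ − α₂)ΔT = P/(A₁E₁) + P/(A₂E₂).
|α₁ − α₂|·ΔT = 11×10⁻⁶ × 148 = 0.001628.
1/(A₁E₁) + 1/(A₂E₂) = 1/(1775×196×10³) + 1/(1675×70×10³) = 1.14×10⁻⁸ N⁻¹.
So P = 0.001628 / 1.14×10⁻⁸ = 142.8 kN.

P ≈ 143 kN (tensile in the steel)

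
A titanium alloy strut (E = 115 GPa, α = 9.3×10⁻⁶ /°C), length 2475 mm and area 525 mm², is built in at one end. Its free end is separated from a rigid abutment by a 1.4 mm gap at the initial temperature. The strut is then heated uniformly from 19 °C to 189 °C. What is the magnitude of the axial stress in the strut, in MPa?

σ ≈ 117 MPa (compressive)

Unrestrained expansion: δ_free = αΔT L = 9.3×10⁻⁶ × 170 × 2475 = 3.913 mm.
After closing the 1.4 mm clearance, 3.913 − 1.4 = 2.513 mm of expansion remains to be suppressed by the wall.
That suppressed elongation corresponds to σ = E·Δ/L = 115×10³ × 2.513/2475 = 116.8 MPa.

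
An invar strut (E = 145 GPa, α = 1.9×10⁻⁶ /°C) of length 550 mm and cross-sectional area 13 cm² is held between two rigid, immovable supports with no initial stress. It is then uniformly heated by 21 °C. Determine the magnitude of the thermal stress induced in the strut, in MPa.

With length fixed, the mechanical strain must cancel the thermal strain αΔT = 1.9×10⁻⁶ × 21 = 39.9×10⁻⁶.
Hence σ = E·αΔT = 145×10³ × 39.9×10⁻⁶ = 5.785 MPa, compressive.

σ ≈ 5.79 MPa (compressive)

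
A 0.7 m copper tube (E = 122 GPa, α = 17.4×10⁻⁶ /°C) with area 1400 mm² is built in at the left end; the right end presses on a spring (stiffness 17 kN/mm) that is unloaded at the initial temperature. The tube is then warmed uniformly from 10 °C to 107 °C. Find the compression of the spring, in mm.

The unrestrained thermal change is αΔT L = 17.4×10⁻⁶ × 97 × 700 = 1.181 mm.
Let P be the compressive force at the spring. The tube shortens elastically by PL/(AE) and the spring compresses by P/k; together these equal δ_free.
P [ L/(AE) + 1/k ] = δ_free → P [ 700/(1400×122×10³) + 1/(17×10³) ] = 1.181.
P = 1.181 / 6.292×10⁻⁵ = 18780 N.
Spring compression = P/k = 18780/(17×10³) = 1.105 mm.

δ ≈ 1.1 mm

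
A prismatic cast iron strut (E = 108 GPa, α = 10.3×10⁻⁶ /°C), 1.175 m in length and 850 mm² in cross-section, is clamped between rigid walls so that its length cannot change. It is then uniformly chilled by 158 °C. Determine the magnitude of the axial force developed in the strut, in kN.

Full restraint means ε = 0, so the stress is σ = EαΔT = 108×10³ × 10.3×10⁻⁶ × 158 = 175.8 MPa.
P = AEαΔT = 850 × 108×10³ × 10.3×10⁻⁶ × 158 = 149.4 kN (tensile).

P ≈ 149 kN (tensile)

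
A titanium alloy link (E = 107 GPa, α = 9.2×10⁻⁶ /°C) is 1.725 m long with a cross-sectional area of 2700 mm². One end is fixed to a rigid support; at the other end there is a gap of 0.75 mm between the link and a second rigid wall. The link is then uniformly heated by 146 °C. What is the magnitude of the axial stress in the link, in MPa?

Free thermal elongation = αΔT L = 9.2×10⁻⁶ × 146 × 1725 = 2.317 mm.
After closing the 0.75 mm clearance, 2.317 − 0.75 = 1.567 mm of expansion remains to be suppressed by the wall.
So σ = E(δ_free − g)/L = 107×10³ × 1.567/1725 = 97.2 MPa.

σ ≈ 97.2 MPa (compressive)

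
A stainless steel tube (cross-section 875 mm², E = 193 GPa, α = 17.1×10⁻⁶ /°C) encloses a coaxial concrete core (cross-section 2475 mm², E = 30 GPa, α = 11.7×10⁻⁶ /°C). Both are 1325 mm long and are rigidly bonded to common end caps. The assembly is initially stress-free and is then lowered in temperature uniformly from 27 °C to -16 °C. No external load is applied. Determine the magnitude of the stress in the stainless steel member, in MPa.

σ ≈ 13.7 MPa (tensile)

Both members must finish at the same length. With the larger α, the stainless steel tends to over-contract; the plates restrain it, putting the stainless steel in tension and the concrete in compression. With no external load the two internal forces are equal and opposite, magnitude P.
Equating the net (thermal + elastic) strains gives |α₁ − α₂|·ΔT = P·[1/(A₁E₁) + 1/(A₂E₂)].
|α₁ − α₂|·ΔT = 5.4×10⁻⁶ × 43 = 0.0002322.
1/(A₁E₁) + 1/(A₂E₂) = 1/(875×193×10³) + 1/(2475×30×10³) = 1.939×10⁻⁸ N⁻¹.
P = 0.0002322 / 1.939×10⁻⁸ = 11980 N = 11.98 kN.
σ_{stainless steel} = P/A₁ = 11980/875 = 13.69 MPa, tensile.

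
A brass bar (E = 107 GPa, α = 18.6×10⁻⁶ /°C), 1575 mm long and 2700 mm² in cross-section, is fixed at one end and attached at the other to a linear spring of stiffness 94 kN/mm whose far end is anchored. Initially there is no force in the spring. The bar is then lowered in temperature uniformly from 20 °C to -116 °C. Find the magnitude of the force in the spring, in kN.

P ≈ 248 kN

The unrestrained thermal change is αΔT L = 18.6×10⁻⁶ × 136 × 1575 = 3.984 mm.
With a force P in the spring, the elastic change of the bar is PL/(AE) and that of the spring is P/k; compatibility requires their sum to equal δ_free.
P [ L/(AE) + 1/k ] = δ_free → P [ 1575/(2700×107×10³) + 1/(94×10³) ] = 3.984.
P = 3.984 / 1.609×10⁻⁵ = 247600 N.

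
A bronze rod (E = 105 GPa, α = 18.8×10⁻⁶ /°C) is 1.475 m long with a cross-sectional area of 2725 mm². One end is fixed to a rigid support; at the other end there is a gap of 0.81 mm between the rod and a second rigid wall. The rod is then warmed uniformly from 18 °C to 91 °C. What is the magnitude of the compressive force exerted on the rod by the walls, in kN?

Unrestrained expansion: δ_free = αΔT L = 18.8×10⁻⁶ × 73 × 1475 = 2.024 mm.
After closing the 0.81 mm clearance, 2.024 − 0.81 = 1.214 mm of expansion remains to be suppressed by the wall.
That suppressed elongation corresponds to σ = E·Δ/L = 105×10³ × 1.214/1475 = 86.44 MPa.
P = σA = 86.44 × 2725 = 235.6 kN.

P ≈ 236 kN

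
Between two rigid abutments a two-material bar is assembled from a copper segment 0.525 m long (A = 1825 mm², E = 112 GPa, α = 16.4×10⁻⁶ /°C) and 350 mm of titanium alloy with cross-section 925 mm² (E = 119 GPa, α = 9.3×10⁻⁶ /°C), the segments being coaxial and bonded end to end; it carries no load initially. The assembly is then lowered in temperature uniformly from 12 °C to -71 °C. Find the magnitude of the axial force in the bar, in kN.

Free thermal contraction of the whole bar: Σ αᵢΔT Lᵢ = 16.4×10⁻⁶×83×525 + 9.3×10⁻⁶×83×350 = 0.9848 mm.
The rigid supports impose zero overall length change; the single axial force P common to all segments must satisfy P Σ Lᵢ/(AᵢEᵢ) = δ_free.
The series flexibility is Σ Lᵢ/(AᵢEᵢ) = 525/(1825×112×10³) + 350/(925×119×10³) = 5.748×10⁻⁶ mm/N.
P = 0.9848 / 5.748×10⁻⁶ = 171300 N = 171.3 kN, tensile.

P ≈ 171 kN (tensile)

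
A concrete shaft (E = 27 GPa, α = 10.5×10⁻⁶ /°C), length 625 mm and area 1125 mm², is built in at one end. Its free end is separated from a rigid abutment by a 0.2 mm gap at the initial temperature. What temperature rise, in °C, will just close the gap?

Contact occurs when the free expansion equals the gap: αΔT L = 0.2 mm.
So ΔT = g/(αL) = 0.2/(10.5×10⁻⁶ × 625) = 30.48 °C.

ΔT ≈ 30.5 °C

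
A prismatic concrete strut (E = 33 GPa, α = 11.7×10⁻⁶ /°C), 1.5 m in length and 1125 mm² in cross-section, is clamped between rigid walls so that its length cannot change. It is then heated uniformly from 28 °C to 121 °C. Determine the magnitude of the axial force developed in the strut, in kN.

P ≈ 40.4 kN (compressive)

Full restraint means ε = 0, so the stress is σ = EαΔT = 33×10³ × 11.7×10⁻⁶ × 93 = 35.91 MPa.
P = AEαΔT = 1125 × 33×10³ × 11.7×10⁻⁶ × 93 = 40.4 kN (compressive).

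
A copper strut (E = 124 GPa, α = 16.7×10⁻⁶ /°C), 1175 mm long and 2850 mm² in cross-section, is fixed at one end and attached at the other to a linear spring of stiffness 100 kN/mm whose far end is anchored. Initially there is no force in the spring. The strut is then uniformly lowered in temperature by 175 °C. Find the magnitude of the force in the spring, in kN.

P ≈ 258 kN

Free thermal contraction: δ_free = αΔT L = 16.7×10⁻⁶ × 175 × 1175 = 3.434 mm.
Let P be the tensile force in the spring. The strut extends elastically by PL/(AE) and the spring stretches by P/k; together these equal δ_free.
P [ L/(AE) + 1/k ] = δ_free → P [ 1175/(2850×124×10³) + 1/(100×10³) ] = 3.434.
P = 3.434 / 1.332×10⁻⁵ = 257700 N.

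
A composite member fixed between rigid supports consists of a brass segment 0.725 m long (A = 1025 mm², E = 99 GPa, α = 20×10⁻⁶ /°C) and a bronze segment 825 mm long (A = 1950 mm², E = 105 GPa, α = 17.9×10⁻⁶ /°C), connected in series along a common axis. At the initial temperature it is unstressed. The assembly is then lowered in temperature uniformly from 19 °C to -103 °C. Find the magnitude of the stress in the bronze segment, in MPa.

With the walls removed the bar would change length by δ_free = Σ αᵢΔT Lᵢ = 20×10⁻⁶×122×725 + 17.9×10⁻⁶×122×825 = 3.571 mm.
Since the ends are fixed, an axial force P builds up, equal in every segment, with P · Σ Lᵢ/(AᵢEᵢ) = δ_free.
Σ Lᵢ/(AᵢEᵢ) = 725/(1025×99×10³) + 825/(1950×105×10³) = 1.117×10⁻⁵ mm/N.
P = 3.571 / 1.117×10⁻⁵ = 319600 N = 319.6 kN, tensile.
σ_{bronze} = P / A = 319600 / 1950 = 163.9 MPa.

σ ≈ 164 MPa (tensile)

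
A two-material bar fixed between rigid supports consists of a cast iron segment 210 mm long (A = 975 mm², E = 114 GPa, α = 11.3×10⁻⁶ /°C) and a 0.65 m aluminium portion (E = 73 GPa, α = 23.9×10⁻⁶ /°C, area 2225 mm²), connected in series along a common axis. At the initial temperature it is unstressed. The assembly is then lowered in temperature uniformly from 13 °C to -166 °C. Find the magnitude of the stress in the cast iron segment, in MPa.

σ ≈ 558 MPa (tensile)

Free thermal contraction of the whole bar: Σ αᵢΔT Lᵢ = 11.3×10⁻⁶×179×210 + 23.9×10⁻⁶×179×650 = 3.206 mm.
Since the ends are fixed, an axial force P builds up, equal in every segment, with P · Σ Lᵢ/(AᵢEᵢ) = δ_free.
The series flexibility is Σ Lᵢ/(AᵢEᵢ) = 210/(975×114×10³) + 650/(2225×73×10³) = 5.891×10⁻⁶ mm/N.
Hence P = δ_free / Σ(L/AE) = 3.206/5.891×10⁻⁶ = 544.1 kN (tensile).
σ_{cast iron} = P / A = 544100 / 975 = 558.1 MPa.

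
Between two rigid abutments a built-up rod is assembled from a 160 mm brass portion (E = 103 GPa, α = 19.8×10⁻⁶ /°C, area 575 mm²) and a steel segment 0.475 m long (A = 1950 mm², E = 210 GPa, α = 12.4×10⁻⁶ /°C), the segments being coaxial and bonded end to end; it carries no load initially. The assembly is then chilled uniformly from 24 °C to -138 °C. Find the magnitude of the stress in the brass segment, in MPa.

σ ≈ 661 MPa (tensile)

With the walls removed the bar would change length by δ_free = Σ αᵢΔT Lᵢ = 19.8×10⁻⁶×162×160 + 12.4×10⁻⁶×162×475 = 1.467 mm.
The walls prevent any net length change, so an axial force P (same in every segment) develops. Compatibility: P · Σ Lᵢ/(AᵢEᵢ) = δ_free.
The series flexibility is Σ Lᵢ/(AᵢEᵢ) = 160/(575×103×10³) + 475/(1950×210×10³) = 3.862×10⁻⁶ mm/N.
Hence P = δ_free / Σ(L/AE) = 1.467/3.862×10⁻⁶ = 380 kN (tensile).
σ_{brass} = P / A = 380000 / 575 = 660.9 MPa.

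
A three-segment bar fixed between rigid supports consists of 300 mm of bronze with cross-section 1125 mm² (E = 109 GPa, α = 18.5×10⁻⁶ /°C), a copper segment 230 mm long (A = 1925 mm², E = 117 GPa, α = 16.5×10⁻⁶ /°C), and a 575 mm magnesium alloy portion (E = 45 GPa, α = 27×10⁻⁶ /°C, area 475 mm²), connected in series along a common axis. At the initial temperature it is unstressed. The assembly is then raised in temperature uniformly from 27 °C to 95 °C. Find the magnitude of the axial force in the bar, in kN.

If the supports were absent, the total length change would be Σ αᵢΔT Lᵢ = 18.5×10⁻⁶×68×300 + 16.5×10⁻⁶×68×230 + 27×10⁻⁶×68×575 = 1.691 mm.
The walls prevent any net length change, so an axial force P (same in every segment) develops. Compatibility: P · Σ Lᵢ/(AᵢEᵢ) = δ_free.
The series flexibility is Σ Lᵢ/(AᵢEᵢ) = 300/(1125×109×10³) + 230/(1925×117×10³) + 575/(475×45×10³) = 3.037×10⁻⁵ mm/N.
Hence P = δ_free / Σ(L/AE) = 1.691/3.037×10⁻⁵ = 55.69 kN (compressive).

P ≈ 55.7 kN (compressive)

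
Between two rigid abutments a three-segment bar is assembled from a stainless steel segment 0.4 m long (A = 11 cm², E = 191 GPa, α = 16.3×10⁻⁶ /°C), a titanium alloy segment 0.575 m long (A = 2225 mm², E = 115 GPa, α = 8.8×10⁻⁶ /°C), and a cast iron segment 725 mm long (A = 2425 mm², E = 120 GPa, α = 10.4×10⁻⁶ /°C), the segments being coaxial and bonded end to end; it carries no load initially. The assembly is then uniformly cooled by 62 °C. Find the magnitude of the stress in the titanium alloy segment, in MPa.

Free thermal contraction of the whole bar: Σ αᵢΔT Lᵢ = 16.3×10⁻⁶×62×400 + 8.8×10⁻⁶×62×575 + 10.4×10⁻⁶×62×725 = 1.185 mm.
The walls prevent any net length change, so an axial force P (same in every segment) develops. Compatibility: P · Σ Lᵢ/(AᵢEᵢ) = δ_free.
The series flexibility is Σ Lᵢ/(AᵢEᵢ) = 400/(1100×191×10³) + 575/(2225×115×10³) + 725/(2425×120×10³) = 6.642×10⁻⁶ mm/N.
Hence P = δ_free / Σ(L/AE) = 1.185/6.642×10⁻⁶ = 178.5 kN (tensile).
σ_{titanium alloy} = P / A = 178500 / 2225 = 80.21 MPa.

σ ≈ 80.2 MPa (tensile)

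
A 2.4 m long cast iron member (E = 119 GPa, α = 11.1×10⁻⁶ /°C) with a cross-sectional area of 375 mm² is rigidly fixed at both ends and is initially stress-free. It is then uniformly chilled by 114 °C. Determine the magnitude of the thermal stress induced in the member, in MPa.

σ ≈ 151 MPa (tensile)

The supports are rigid, so the total axial strain is zero. The restrained thermal strain is ε = αΔT = 11.1×10⁻⁶ × 114 = 1265.4×10⁻⁶.
The stress required to suppress this strain is σ = Eε = 119×10³ × 1265.4×10⁻⁶ = 150.6 MPa, tensile since the member is trying to contract.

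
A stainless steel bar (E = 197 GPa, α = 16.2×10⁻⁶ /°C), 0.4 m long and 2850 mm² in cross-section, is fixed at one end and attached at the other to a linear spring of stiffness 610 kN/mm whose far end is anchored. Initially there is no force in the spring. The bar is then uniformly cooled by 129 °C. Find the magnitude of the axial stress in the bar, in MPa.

If the spring were absent the bar would shorten by αΔT L = 16.2×10⁻⁶ × 129 × 400 = 0.8359 mm.
With a force P in the spring, the elastic change of the bar is PL/(AE) and that of the spring is P/k; compatibility requires their sum to equal δ_free.
P [ L/(AE) + 1/k ] = δ_free → P [ 400/(2850×197×10³) + 1/(610×10³) ] = 0.8359.
P = 0.8359 / 2.352×10⁻⁶ = 355400 N.
σ = P/A = 355400/2850 = 124.7 MPa.

σ ≈ 125 MPa (tensile)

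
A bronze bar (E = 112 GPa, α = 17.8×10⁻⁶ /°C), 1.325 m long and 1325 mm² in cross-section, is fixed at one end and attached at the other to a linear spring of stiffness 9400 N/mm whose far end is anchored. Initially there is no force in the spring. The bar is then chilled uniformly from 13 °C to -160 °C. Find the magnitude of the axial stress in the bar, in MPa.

σ ≈ 26.7 MPa (tensile)

If the spring were absent the bar would shorten by αΔT L = 17.8×10⁻⁶ × 173 × 1325 = 4.08 mm.
Let P be the tensile force in the spring. The bar extends elastically by PL/(AE) and the spring stretches by P/k; together these equal δ_free.
So P = δ_free / [L/(AE) + 1/k] = 4.08 / [ 1325/(1325×112×10³) + 1/(9400) ].
P = 4.08 / 0.0001153 = 35380 N.
σ = P/A = 35380/1325 = 26.71 MPa.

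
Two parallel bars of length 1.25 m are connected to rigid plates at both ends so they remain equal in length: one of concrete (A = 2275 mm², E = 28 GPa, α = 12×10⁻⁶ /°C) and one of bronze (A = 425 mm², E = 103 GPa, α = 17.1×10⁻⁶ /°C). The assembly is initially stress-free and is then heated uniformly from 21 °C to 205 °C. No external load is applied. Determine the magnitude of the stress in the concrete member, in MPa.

Both members must finish at the same length. With the larger α, the bronze tends to over-expand; the plates restrain it, putting the bronze in compression and the concrete in tension. With no external load the two internal forces are equal and opposite, magnitude P.
Compatibility of the two members (thermal + elastic change equal): (α₁ − α₂)ΔT = P·[1/(A₁E₁) + 1/(A₂E₂)].
|α₁ − α₂|·ΔT = 5.1×10⁻⁶ × 184 = 0.0009384.
1/(A₁E₁) + 1/(A₂E₂) = 1/(2275×28×10³) + 1/(425×103×10³) = 3.854×10⁻⁸ N⁻¹.
So P = 0.0009384 / 3.854×10⁻⁸ = 24.35 kN.
σ_{concrete} = P/A₁ = 24350/2275 = 10.7 MPa, tensile.

σ ≈ 10.7 MPa (tensile)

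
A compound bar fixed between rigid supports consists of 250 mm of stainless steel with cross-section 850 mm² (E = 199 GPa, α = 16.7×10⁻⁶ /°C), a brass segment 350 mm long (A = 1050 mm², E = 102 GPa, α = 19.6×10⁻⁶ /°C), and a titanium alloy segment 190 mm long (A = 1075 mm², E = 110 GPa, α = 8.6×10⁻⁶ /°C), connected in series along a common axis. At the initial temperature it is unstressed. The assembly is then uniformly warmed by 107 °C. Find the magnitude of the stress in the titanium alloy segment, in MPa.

σ ≈ 198 MPa (compressive)

With the walls removed the bar would change length by δ_free = Σ αᵢΔT Lᵢ = 16.7×10⁻⁶×107×250 + 19.6×10⁻⁶×107×350 + 8.6×10⁻⁶×107×190 = 1.356 mm.
Since the ends are fixed, an axial force P builds up, equal in every segment, with P · Σ Lᵢ/(AᵢEᵢ) = δ_free.
Σ Lᵢ/(AᵢEᵢ) = 250/(850×199×10³) + 350/(1050×102×10³) + 190/(1075×110×10³) = 6.353×10⁻⁶ mm/N.
Hence P = δ_free / Σ(L/AE) = 1.356/6.353×10⁻⁶ = 213.4 kN (compressive).
σ_{titanium alloy} = P / A = 213400 / 1075 = 198.5 MPa.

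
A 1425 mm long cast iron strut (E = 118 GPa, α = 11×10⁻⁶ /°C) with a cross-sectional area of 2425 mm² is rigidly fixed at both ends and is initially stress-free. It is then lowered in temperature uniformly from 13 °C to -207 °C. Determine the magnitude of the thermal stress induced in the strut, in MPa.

σ ≈ 286 MPa (tensile)

The supports are rigid, so the total axial strain is zero. The restrained thermal strain is ε = αΔT = 11×10⁻⁶ × 220 = 2420×10⁻⁶.
The stress required to suppress this strain is σ = Eε = 118×10³ × 2420×10⁻⁶ = 285.6 MPa, tensile since the strut is trying to contract.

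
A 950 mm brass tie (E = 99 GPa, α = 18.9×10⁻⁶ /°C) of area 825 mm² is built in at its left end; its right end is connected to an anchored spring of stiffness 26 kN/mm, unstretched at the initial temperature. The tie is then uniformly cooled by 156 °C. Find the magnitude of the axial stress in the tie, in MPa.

The unrestrained thermal change is αΔT L = 18.9×10⁻⁶ × 156 × 950 = 2.801 mm.
With a force P in the spring, the elastic change of the tie is PL/(AE) and that of the spring is P/k; compatibility requires their sum to equal δ_free.
P [ L/(AE) + 1/k ] = δ_free → P [ 950/(825×99×10³) + 1/(26×10³) ] = 2.801.
P = 2.801 / 5.009×10⁻⁵ = 55920 N.
σ = P/A = 55920/825 = 67.78 MPa.

σ ≈ 67.8 MPa (tensile)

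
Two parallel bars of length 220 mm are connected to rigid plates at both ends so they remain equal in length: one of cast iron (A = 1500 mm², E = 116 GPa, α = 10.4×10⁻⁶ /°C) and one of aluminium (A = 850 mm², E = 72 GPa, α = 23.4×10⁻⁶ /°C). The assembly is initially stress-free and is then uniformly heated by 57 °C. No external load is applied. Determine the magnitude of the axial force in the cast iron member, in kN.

P ≈ 33.5 kN (tensile in the cast iron)

The aluminium has the larger α, so on heating it would change length more than the cast iron if both were free. The rigid plates force a common final length, so the aluminium is put into compression and the cast iron into tension, with equal and opposite forces P (no external load).
Compatibility of the two members (thermal + elastic change equal): (α₁ − α₂)ΔT = P·[1/(A₁E₁) + 1/(A₂E₂)].
|α₁ − α₂|·ΔT = 13×10⁻⁶ × 57 = 0.000741.
1/(A₁E₁) + 1/(A₂E₂) = 1/(1500×116×10³) + 1/(850×72×10³) = 2.209×10⁻⁸ N⁻¹.
P = 0.000741 / 2.209×10⁻⁸ = 33550 N = 33.55 kN.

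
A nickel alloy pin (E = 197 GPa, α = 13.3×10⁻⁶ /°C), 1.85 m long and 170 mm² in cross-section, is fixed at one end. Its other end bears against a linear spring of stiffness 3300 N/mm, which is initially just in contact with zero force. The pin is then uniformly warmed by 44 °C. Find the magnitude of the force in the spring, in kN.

Free thermal expansion: δ_free = αΔT L = 13.3×10⁻⁶ × 44 × 1850 = 1.083 mm.
With a force P in the spring, the elastic change of the pin is PL/(AE) and that of the spring is P/k; compatibility requires their sum to equal δ_free.
So P = δ_free / [L/(AE) + 1/k] = 1.083 / [ 1850/(170×197×10³) + 1/(3300) ].
P = 1.083 / 0.0003583 = 3022 N.

P ≈ 3.02 kN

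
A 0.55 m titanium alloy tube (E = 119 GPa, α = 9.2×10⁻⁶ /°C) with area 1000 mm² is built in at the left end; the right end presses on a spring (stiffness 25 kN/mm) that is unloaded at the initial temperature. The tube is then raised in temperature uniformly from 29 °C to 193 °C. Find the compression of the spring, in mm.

δ ≈ 0.744 mm

If the spring were absent the tube would lengthen by αΔT L = 9.2×10⁻⁶ × 164 × 550 = 0.8298 mm.
With a force P in the spring, the elastic change of the tube is PL/(AE) and that of the spring is P/k; compatibility requires their sum to equal δ_free.
So P = δ_free / [L/(AE) + 1/k] = 0.8298 / [ 550/(1000×119×10³) + 1/(25×10³) ].
P = 0.8298 / 4.462×10⁻⁵ = 18600 N.
Spring compression = P/k = 18600/(25×10³) = 0.7439 mm.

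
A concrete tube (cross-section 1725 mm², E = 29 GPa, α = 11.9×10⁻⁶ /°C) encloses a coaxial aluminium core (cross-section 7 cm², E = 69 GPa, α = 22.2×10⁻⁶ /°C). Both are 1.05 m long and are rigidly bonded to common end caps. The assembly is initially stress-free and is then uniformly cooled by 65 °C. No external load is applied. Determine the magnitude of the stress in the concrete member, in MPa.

σ ≈ 9.54 MPa (compressive)

Both members must finish at the same length. With the larger α, the aluminium tends to over-contract; the plates restrain it, putting the aluminium in tension and the concrete in compression. With no external load the two internal forces are equal and opposite, magnitude P.
Equating the net (thermal + elastic) strains gives |α₁ − α₂|·ΔT = P·[1/(A₁E₁) + 1/(A₂E₂)].
|α₁ − α₂|·ΔT = 10.3×10⁻⁶ × 65 = 0.0006695.
1/(A₁E₁) + 1/(A₂E₂) = 1/(1725×29×10³) + 1/(700×69×10³) = 4.069×10⁻⁸ N⁻¹.
P = 0.0006695 / 4.069×10⁻⁸ = 16450 N = 16.45 kN.
σ_{concrete} = P/A₁ = 16450/1725 = 9.537 MPa, compressive.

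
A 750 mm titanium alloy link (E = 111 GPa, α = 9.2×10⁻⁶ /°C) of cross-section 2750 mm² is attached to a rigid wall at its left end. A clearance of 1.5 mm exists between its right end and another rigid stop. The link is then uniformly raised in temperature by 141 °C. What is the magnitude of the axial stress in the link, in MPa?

σ ≈ 0 MPa

Free thermal elongation = αΔT L = 9.2×10⁻⁶ × 141 × 750 = 0.9729 mm.
This is smaller than the 1.5 mm clearance, so the link expands freely without reaching the stop — the stress is zero.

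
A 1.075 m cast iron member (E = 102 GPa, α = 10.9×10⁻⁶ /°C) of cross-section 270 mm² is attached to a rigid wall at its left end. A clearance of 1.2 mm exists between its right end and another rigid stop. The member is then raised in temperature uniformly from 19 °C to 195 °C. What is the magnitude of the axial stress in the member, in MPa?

If the wall were absent the member would grow by αΔT L = 10.9×10⁻⁶ × 176 × 1075 = 2.062 mm.
After closing the 1.2 mm clearance, 2.062 − 1.2 = 0.8623 mm of expansion remains to be suppressed by the wall.
Compatibility: PL/(AE) = 0.8623 mm, so σ = P/A = E × (0.8623/1075) = 81.82 MPa.

σ ≈ 81.8 MPa (compressive)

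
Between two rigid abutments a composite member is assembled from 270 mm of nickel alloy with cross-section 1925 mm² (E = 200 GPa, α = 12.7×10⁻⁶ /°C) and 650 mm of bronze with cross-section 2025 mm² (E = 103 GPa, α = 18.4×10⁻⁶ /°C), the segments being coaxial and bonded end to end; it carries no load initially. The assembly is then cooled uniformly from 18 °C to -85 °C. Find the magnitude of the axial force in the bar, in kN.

P ≈ 415 kN (tensile)

Free thermal contraction of the whole bar: Σ αᵢΔT Lᵢ = 12.7×10⁻⁶×103×270 + 18.4×10⁻⁶×103×650 = 1.585 mm.
The walls prevent any net length change, so an axial force P (same in every segment) develops. Compatibility: P · Σ Lᵢ/(AᵢEᵢ) = δ_free.
The series flexibility is Σ Lᵢ/(AᵢEᵢ) = 270/(1925×200×10³) + 650/(2025×103×10³) = 3.818×10⁻⁶ mm/N.
P = 1.585 / 3.818×10⁻⁶ = 415200 N = 415.2 kN, tensile.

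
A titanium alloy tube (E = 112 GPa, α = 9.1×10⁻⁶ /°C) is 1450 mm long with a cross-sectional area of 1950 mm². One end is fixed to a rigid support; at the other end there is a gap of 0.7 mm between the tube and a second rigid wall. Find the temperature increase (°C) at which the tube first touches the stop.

ΔT ≈ 53.1 °C

Contact occurs when the free expansion equals the gap: αΔT L = 0.7 mm.
ΔT = 0.7 / (9.1×10⁻⁶ × 1450) = 53.05 °C.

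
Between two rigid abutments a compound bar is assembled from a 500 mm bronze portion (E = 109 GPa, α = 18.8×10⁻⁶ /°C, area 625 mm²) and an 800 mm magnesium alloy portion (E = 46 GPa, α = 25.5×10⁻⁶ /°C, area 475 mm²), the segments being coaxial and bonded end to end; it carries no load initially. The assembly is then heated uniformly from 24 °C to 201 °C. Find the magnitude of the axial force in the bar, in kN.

Free thermal expansion of the whole bar: Σ αᵢΔT Lᵢ = 18.8×10⁻⁶×177×500 + 25.5×10⁻⁶×177×800 = 5.275 mm.
The walls prevent any net length change, so an axial force P (same in every segment) develops. Compatibility: P · Σ Lᵢ/(AᵢEᵢ) = δ_free.
The series flexibility is Σ Lᵢ/(AᵢEᵢ) = 500/(625×109×10³) + 800/(475×46×10³) = 4.395×10⁻⁵ mm/N.
So P = 5.275 / 4.395×10⁻⁵ = 120 kN, compressive.

P ≈ 120 kN (compressive)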